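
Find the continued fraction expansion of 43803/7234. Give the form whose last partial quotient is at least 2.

[6; 18, 7, 1, 2, 17]

43803 = 6×7234 + 399
7234 = 18×399 + 52
399 = 7×52 + 35
52 = 1×35 + 17
35 = 2×17 + 1
17 = 17×1 + 0  (stop)
So 43803/7234 = [6; 18, 7, 1, 2, 17].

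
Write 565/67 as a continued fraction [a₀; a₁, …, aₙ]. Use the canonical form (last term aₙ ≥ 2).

565 = 8×67 + 29
67 = 2×29 + 9
29 = 3×9 + 2
9 = 4×2 + 1
2 = 2×1 + 0  (stop)
So 565/67 = [8; 2, 3, 4, 2].

[8; 2, 3, 4, 2]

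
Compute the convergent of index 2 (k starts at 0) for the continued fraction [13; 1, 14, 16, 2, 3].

Using pₖ = aₖpₖ₋₁ + pₖ₋₂, qₖ = aₖqₖ₋₁ + qₖ₋₂ (with p₋₁=1, p₋₂=0, q₋₁=0, q₋₂=1):
  k=0: a=13, p=13, q=1
  k=1: a=1, p=14, q=1
  k=2: a=14, p=209, q=15

209/15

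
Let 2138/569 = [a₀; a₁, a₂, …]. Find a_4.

2138 = 3·569 + 431   →  a_0 = 3
569 = 1·431 + 138   →  a_1 = 1
431 = 3·138 + 17   →  a_2 = 3
138 = 8·17 + 2   →  a_3 = 8
17 = 8·2 + 1   →  a_4 = 8

8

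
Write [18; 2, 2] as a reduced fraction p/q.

92/5

Fold from the inside: start with 2/1.
  2 + 1/2 = 5/2
  18 + 2/5 = 92/5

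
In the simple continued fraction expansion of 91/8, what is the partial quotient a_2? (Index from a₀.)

1

91 = 11·8 + 3   →  a_0 = 11
8 = 2·3 + 2   →  a_1 = 2
3 = 1·2 + 1   →  a_2 = 1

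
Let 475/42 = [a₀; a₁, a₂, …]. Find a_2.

4

475 = 11·42 + 13   →  a_0 = 11
42 = 3·13 + 3   →  a_1 = 3
13 = 4·3 + 1   →  a_2 = 4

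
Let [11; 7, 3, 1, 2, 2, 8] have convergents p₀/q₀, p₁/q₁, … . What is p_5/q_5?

Using pₖ = aₖpₖ₋₁ + pₖ₋₂, qₖ = aₖqₖ₋₁ + qₖ₋₂ (with p₋₁=1, p₋₂=0, q₋₁=0, q₋₂=1):
  k=0: a=11, p=11, q=1
  k=1: a=7, p=78, q=7
  k=2: a=3, p=245, q=22
  k=3: a=1, p=323, q=29
  k=4: a=2, p=891, q=80
  k=5: a=2, p=2105, q=189

2105/189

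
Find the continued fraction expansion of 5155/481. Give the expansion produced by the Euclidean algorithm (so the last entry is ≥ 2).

5155 = 10·481 + 345
481 = 1·345 + 136
345 = 2·136 + 73
136 = 1·73 + 63
73 = 1·63 + 10
63 = 6·10 + 3
10 = 3·3 + 1
3 = 3·1 + 0  (stop)
So 5155/481 = [10; 1, 2, 1, 1, 6, 3, 3].

[10; 1, 2, 1, 1, 6, 3, 3]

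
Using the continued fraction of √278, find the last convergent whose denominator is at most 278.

√278 = [16; 1, 2, 16, 2, 1, 32, …] (period length 6).
Convergents:
  p_0/q_0 = 16/1
  p_1/q_1 = 17/1
  p_2/q_2 = 50/3
  p_3/q_3 = 817/49
  p_4/q_4 = 1684/101
  p_5/q_5 = 2501/150
  p_6/q_6 = 81716/4901
q_5 = 150 ≤ 278 < 4901 = q_6, so the answer is 2501/150.

2501/150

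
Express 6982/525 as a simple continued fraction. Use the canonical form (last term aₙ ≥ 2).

[13; 3, 2, 1, 9, 1, 4]

6982 = 13×525 + 157
525 = 3×157 + 54
157 = 2×54 + 49
54 = 1×49 + 5
49 = 9×5 + 4
5 = 1×4 + 1
4 = 4×1 + 0  (stop)
So 6982/525 = [13; 3, 2, 1, 9, 1, 4].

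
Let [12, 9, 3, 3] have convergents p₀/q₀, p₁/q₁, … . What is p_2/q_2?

339/28

Using pₖ = aₖpₖ₋₁ + pₖ₋₂, qₖ = aₖqₖ₋₁ + qₖ₋₂ (with p₋₁=1, p₋₂=0, q₋₁=0, q₋₂=1):
  k=0: a=12, p=12, q=1
  k=1: a=9, p=109, q=9
  k=2: a=3, p=339, q=28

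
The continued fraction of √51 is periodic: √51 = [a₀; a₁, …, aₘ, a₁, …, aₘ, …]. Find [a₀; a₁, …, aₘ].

a₀ = ⌊√51⌋ = 7.
With m₀=0, d₀=1 and mₖ₊₁ = dₖaₖ − mₖ, dₖ₊₁ = (n − mₖ₊₁²)/dₖ, aₖ₊₁ = ⌊(a₀+mₖ₊₁)/dₖ₊₁⌋:
  k=1: m=7, d=2, a=7
  k=2: m=7, d=1, a=14
d=1 and a=2a₀=14 at k=2, so the next step gives (m, d) = (7, 2) again — its k=1 value — and the period has length 2.

[7; 7, 14]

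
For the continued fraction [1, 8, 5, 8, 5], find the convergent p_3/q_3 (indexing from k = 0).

377/336

Using pₖ = aₖpₖ₋₁ + pₖ₋₂, qₖ = aₖqₖ₋₁ + qₖ₋₂ (with p₋₁=1, p₋₂=0, q₋₁=0, q₋₂=1):
  k=0: a=1, p=1, q=1
  k=1: a=8, p=9, q=8
  k=2: a=5, p=46, q=41
  k=3: a=8, p=377, q=336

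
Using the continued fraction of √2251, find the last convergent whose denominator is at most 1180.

20164/425

√2251 = [47; 2, 4, 47, 4, 2, 94, …] (period length 6).
Convergents:
  p_0/q_0 = 47/1
  p_1/q_1 = 95/2
  p_2/q_2 = 427/9
  p_3/q_3 = 20164/425
  p_4/q_4 = 81083/1709
q_3 = 425 ≤ 1180 < 1709 = q_4, so the answer is 20164/425.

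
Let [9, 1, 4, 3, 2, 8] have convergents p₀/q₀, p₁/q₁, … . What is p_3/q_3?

Using pₖ = aₖpₖ₋₁ + pₖ₋₂, qₖ = aₖqₖ₋₁ + qₖ₋₂ (with p₋₁=1, p₋₂=0, q₋₁=0, q₋₂=1):
  k=0: a=9, p=9, q=1
  k=1: a=1, p=10, q=1
  k=2: a=4, p=49, q=5
  k=3: a=3, p=157, q=16

157/16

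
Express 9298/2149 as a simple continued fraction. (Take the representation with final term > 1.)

[4; 3, 16, 3, 14]

9298 = 4·2149 + 702
2149 = 3·702 + 43
702 = 16·43 + 14
43 = 3·14 + 1
14 = 14·1 + 0  (stop)
So 9298/2149 = [4; 3, 16, 3, 14].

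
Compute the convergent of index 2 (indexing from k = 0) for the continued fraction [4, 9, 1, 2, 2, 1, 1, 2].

Using pₖ = aₖpₖ₋₁ + pₖ₋₂, qₖ = aₖqₖ₋₁ + qₖ₋₂ (with p₋₁=1, p₋₂=0, q₋₁=0, q₋₂=1):
  k=0: a=4, p=4, q=1
  k=1: a=9, p=37, q=9
  k=2: a=1, p=41, q=10

41/10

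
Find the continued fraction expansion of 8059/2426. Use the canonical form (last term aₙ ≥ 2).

8059 = 3·2426 + 781
2426 = 3·781 + 83
781 = 9·83 + 34
83 = 2·34 + 15
34 = 2·15 + 4
15 = 3·4 + 3
4 = 1·3 + 1
3 = 3·1 + 0  (stop)
So 8059/2426 = [3; 3, 9, 2, 2, 3, 1, 3].

[3; 3, 9, 2, 2, 3, 1, 3]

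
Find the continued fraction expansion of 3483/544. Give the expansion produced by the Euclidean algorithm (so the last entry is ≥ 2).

3483 = 6·544 + 219
544 = 2·219 + 106
219 = 2·106 + 7
106 = 15·7 + 1
7 = 7·1 + 0  (stop)
So 3483/544 = [6; 2, 2, 15, 7].

[6; 2, 2, 15, 7]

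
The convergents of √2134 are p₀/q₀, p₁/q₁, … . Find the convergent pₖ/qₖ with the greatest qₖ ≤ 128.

√2134 = [46; 5, 8, 5, 92, …] (period length 4).
Convergents:
  p_0/q_0 = 46/1
  p_1/q_1 = 231/5
  p_2/q_2 = 1894/41
  p_3/q_3 = 9701/210
q_2 = 41 ≤ 128 < 210 = q_3, so the answer is 1894/41.

1894/41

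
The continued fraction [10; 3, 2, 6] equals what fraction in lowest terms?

463/45

Fold from the inside: start with 6/1.
  2 + 1/6 = 13/6
  3 + 6/13 = 45/13
  10 + 13/45 = 463/45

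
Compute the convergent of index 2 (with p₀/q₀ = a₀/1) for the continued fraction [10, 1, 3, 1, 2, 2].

Using pₖ = aₖpₖ₋₁ + pₖ₋₂, qₖ = aₖqₖ₋₁ + qₖ₋₂ (with p₋₁=1, p₋₂=0, q₋₁=0, q₋₂=1):
  k=0: a=10, p=10, q=1
  k=1: a=1, p=11, q=1
  k=2: a=3, p=43, q=4

43/4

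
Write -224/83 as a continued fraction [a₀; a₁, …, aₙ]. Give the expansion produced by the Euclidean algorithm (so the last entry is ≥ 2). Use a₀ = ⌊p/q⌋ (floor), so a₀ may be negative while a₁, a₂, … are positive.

-224 = -3*83 + 25
83 = 3*25 + 8
25 = 3*8 + 1
8 = 8*1 + 0  (stop)
So -224/83 = [-3; 3, 3, 8].

[-3; 3, 3, 8]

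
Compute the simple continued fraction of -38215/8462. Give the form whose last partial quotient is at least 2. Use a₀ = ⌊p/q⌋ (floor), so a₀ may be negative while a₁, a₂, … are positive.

-38215 = -5*8462 + 4095
8462 = 2*4095 + 272
4095 = 15*272 + 15
272 = 18*15 + 2
15 = 7*2 + 1
2 = 2*1 + 0  (stop)
So -38215/8462 = [-5; 2, 15, 18, 7, 2].

[-5; 2, 15, 18, 7, 2]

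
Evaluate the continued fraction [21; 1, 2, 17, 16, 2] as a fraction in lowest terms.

Fold from the inside: start with 2/1.
  16 + 1/2 = 33/2
  17 + 2/33 = 563/33
  2 + 33/563 = 1159/563
  1 + 563/1159 = 1722/1159
  21 + 1159/1722 = 37321/1722

37321/1722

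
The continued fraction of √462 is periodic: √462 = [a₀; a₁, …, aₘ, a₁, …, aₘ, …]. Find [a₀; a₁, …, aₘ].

[21; 2, 42]

a₀ = ⌊√462⌋ = 21.
With m₀=0, d₀=1 and mₖ₊₁ = dₖaₖ − mₖ, dₖ₊₁ = (n − mₖ₊₁²)/dₖ, aₖ₊₁ = ⌊(a₀+mₖ₊₁)/dₖ₊₁⌋:
  k=1: m=21, d=21, a=2
  k=2: m=21, d=1, a=42
d=1 and a=2a₀=42 at k=2, so the next step gives (m, d) = (21, 21) again — its k=1 value — and the period has length 2.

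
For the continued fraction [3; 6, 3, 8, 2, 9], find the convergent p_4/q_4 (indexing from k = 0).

1058/335

Using pₖ = aₖpₖ₋₁ + pₖ₋₂, qₖ = aₖqₖ₋₁ + qₖ₋₂ (with p₋₁=1, p₋₂=0, q₋₁=0, q₋₂=1):
  k=0: a=3, p=3, q=1
  k=1: a=6, p=19, q=6
  k=2: a=3, p=60, q=19
  k=3: a=8, p=499, q=158
  k=4: a=2, p=1058, q=335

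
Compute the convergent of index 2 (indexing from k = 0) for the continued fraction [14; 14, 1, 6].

Using pₖ = aₖpₖ₋₁ + pₖ₋₂, qₖ = aₖqₖ₋₁ + qₖ₋₂ (with p₋₁=1, p₋₂=0, q₋₁=0, q₋₂=1):
  k=0: a=14, p=14, q=1
  k=1: a=14, p=197, q=14
  k=2: a=1, p=211, q=15

211/15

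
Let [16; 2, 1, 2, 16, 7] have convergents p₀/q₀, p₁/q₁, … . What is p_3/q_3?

131/8

Using pₖ = aₖpₖ₋₁ + pₖ₋₂, qₖ = aₖqₖ₋₁ + qₖ₋₂ (with p₋₁=1, p₋₂=0, q₋₁=0, q₋₂=1):
  k=0: a=16, p=16, q=1
  k=1: a=2, p=33, q=2
  k=2: a=1, p=49, q=3
  k=3: a=2, p=131, q=8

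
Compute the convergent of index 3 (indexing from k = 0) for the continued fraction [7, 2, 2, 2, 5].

89/12

Using pₖ = aₖpₖ₋₁ + pₖ₋₂, qₖ = aₖqₖ₋₁ + qₖ₋₂ (with p₋₁=1, p₋₂=0, q₋₁=0, q₋₂=1):
  k=0: a=7, p=7, q=1
  k=1: a=2, p=15, q=2
  k=2: a=2, p=37, q=5
  k=3: a=2, p=89, q=12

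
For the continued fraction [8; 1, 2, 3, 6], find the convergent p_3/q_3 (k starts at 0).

87/10

Using pₖ = aₖpₖ₋₁ + pₖ₋₂, qₖ = aₖqₖ₋₁ + qₖ₋₂ (with p₋₁=1, p₋₂=0, q₋₁=0, q₋₂=1):
  k=0: a=8, p=8, q=1
  k=1: a=1, p=9, q=1
  k=2: a=2, p=26, q=3
  k=3: a=3, p=87, q=10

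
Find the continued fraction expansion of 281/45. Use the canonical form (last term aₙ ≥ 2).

281 = 6·45 + 11
45 = 4·11 + 1
11 = 11·1 + 0  (stop)
So 281/45 = [6; 4, 11].

[6; 4, 11]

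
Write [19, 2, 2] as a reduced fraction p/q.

97/5

Using pₖ = aₖpₖ₋₁ + pₖ₋₂ and qₖ = aₖqₖ₋₁ + qₖ₋₂:
  k=0: a=19, p=19, q=1
  k=1: a=2, p=39, q=2
  k=2: a=2, p=97, q=5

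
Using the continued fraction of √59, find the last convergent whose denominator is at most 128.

√59 = [7; 1, 2, 7, 2, 1, 14, …] (period length 6).
Convergents:
  p_0/q_0 = 7/1
  p_1/q_1 = 8/1
  p_2/q_2 = 23/3
  p_3/q_3 = 169/22
  p_4/q_4 = 361/47
  p_5/q_5 = 530/69
  p_6/q_6 = 7781/1013
q_5 = 69 ≤ 128 < 1013 = q_6, so the answer is 530/69.

530/69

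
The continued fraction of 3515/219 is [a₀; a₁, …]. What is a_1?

3515 = 16·219 + 11   →  a_0 = 16
219 = 19·11 + 10   →  a_1 = 19

19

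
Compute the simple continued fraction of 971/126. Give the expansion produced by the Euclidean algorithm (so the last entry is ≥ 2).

[7; 1, 2, 2, 2, 7]

971 = 7*126 + 89
126 = 1*89 + 37
89 = 2*37 + 15
37 = 2*15 + 7
15 = 2*7 + 1
7 = 7*1 + 0  (stop)
So 971/126 = [7; 1, 2, 2, 2, 7].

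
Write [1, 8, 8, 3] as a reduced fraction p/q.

Fold from the inside: start with 3/1.
  8 + 1/3 = 25/3
  8 + 3/25 = 203/25
  1 + 25/203 = 228/203

228/203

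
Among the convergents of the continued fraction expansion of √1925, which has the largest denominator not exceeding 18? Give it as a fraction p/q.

√1925 = [43; 1, 6, 1, 86, …] (period length 4).
Convergents:
  p_0/q_0 = 43/1
  p_1/q_1 = 44/1
  p_2/q_2 = 307/7
  p_3/q_3 = 351/8
  p_4/q_4 = 30493/695
q_3 = 8 ≤ 18 < 695 = q_4, so the answer is 351/8.

351/8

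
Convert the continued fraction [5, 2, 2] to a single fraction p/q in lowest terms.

27/5

Using pₖ = aₖpₖ₋₁ + pₖ₋₂ and qₖ = aₖqₖ₋₁ + qₖ₋₂:
  k=0: a=5, p=5, q=1
  k=1: a=2, p=11, q=2
  k=2: a=2, p=27, q=5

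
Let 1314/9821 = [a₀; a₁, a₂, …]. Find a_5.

1314 = 0·9821 + 1314   →  a_0 = 0
9821 = 7·1314 + 623   →  a_1 = 7
1314 = 2·623 + 68   →  a_2 = 2
623 = 9·68 + 11   →  a_3 = 9
68 = 6·11 + 2   →  a_4 = 6
11 = 5·2 + 1   →  a_5 = 5

5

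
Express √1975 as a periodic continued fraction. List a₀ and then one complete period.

a₀ = ⌊√1975⌋ = 44.
With m₀=0, d₀=1 and mₖ₊₁ = dₖaₖ − mₖ, dₖ₊₁ = (n − mₖ₊₁²)/dₖ, aₖ₊₁ = ⌊(a₀+mₖ₊₁)/dₖ₊₁⌋:
  k=1: m=44, d=39, a=2
  k=2: m=34, d=21, a=3
  k=3: m=29, d=54, a=1
  k=4: m=25, d=25, a=2
  k=5: m=25, d=54, a=1
  k=6: m=29, d=21, a=3
  k=7: m=34, d=39, a=2
  k=8: m=44, d=1, a=88
d=1 and a=2a₀=88 at k=8, so the next step gives (m, d) = (44, 39) again — its k=1 value — and the period has length 8.

[44; 2, 3, 1, 2, 1, 3, 2, 88]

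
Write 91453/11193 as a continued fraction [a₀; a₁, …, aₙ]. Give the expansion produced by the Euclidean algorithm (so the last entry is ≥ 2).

91453 = 8×11193 + 1909
11193 = 5×1909 + 1648
1909 = 1×1648 + 261
1648 = 6×261 + 82
261 = 3×82 + 15
82 = 5×15 + 7
15 = 2×7 + 1
7 = 7×1 + 0  (stop)
So 91453/11193 = [8; 5, 1, 6, 3, 5, 2, 7].

[8; 5, 1, 6, 3, 5, 2, 7]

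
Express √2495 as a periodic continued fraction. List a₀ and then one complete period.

[49; 1, 18, 1, 98]

a₀ = ⌊√2495⌋ = 49.
With m₀=0, d₀=1 and mₖ₊₁ = dₖaₖ − mₖ, dₖ₊₁ = (n − mₖ₊₁²)/dₖ, aₖ₊₁ = ⌊(a₀+mₖ₊₁)/dₖ₊₁⌋:
  k=1: m=49, d=94, a=1
  k=2: m=45, d=5, a=18
  k=3: m=45, d=94, a=1
  k=4: m=49, d=1, a=98
d=1 and a=2a₀=98 at k=4, so the next step gives (m, d) = (49, 94) again — its k=1 value — and the period has length 4.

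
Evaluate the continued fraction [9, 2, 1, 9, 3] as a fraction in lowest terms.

Fold from the inside: start with 3/1.
  9 + 1/3 = 28/3
  1 + 3/28 = 31/28
  2 + 28/31 = 90/31
  9 + 31/90 = 841/90

841/90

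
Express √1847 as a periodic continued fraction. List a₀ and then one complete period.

a₀ = ⌊√1847⌋ = 42.
With m₀=0, d₀=1 and mₖ₊₁ = dₖaₖ − mₖ, dₖ₊₁ = (n − mₖ₊₁²)/dₖ, aₖ₊₁ = ⌊(a₀+mₖ₊₁)/dₖ₊₁⌋:
  k=1: m=42, d=83, a=1
  k=2: m=41, d=2, a=41
  k=3: m=41, d=83, a=1
  k=4: m=42, d=1, a=84
d=1 and a=2a₀=84 at k=4, so the next step gives (m, d) = (42, 83) again — its k=1 value — and the period has length 4.

[42; 1, 41, 1, 84]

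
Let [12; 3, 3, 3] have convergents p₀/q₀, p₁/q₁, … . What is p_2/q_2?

Using pₖ = aₖpₖ₋₁ + pₖ₋₂, qₖ = aₖqₖ₋₁ + qₖ₋₂ (with p₋₁=1, p₋₂=0, q₋₁=0, q₋₂=1):
  k=0: a=12, p=12, q=1
  k=1: a=3, p=37, q=3
  k=2: a=3, p=123, q=10

123/10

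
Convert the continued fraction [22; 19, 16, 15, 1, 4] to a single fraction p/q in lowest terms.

Using pₖ = aₖpₖ₋₁ + pₖ₋₂ and qₖ = aₖqₖ₋₁ + qₖ₋₂:
  k=0: a=22, p=22, q=1
  k=1: a=19, p=419, q=19
  k=2: a=16, p=6726, q=305
  k=3: a=15, p=101309, q=4594
  k=4: a=1, p=108035, q=4899
  k=5: a=4, p=533449, q=24190

533449/24190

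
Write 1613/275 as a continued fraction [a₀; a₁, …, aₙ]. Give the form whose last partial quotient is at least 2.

[5; 1, 6, 2, 3, 5]

1613 = 5×275 + 238
275 = 1×238 + 37
238 = 6×37 + 16
37 = 2×16 + 5
16 = 3×5 + 1
5 = 5×1 + 0  (stop)
So 1613/275 = [5; 1, 6, 2, 3, 5].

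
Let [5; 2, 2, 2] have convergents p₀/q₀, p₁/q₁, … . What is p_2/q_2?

Using pₖ = aₖpₖ₋₁ + pₖ₋₂, qₖ = aₖqₖ₋₁ + qₖ₋₂ (with p₋₁=1, p₋₂=0, q₋₁=0, q₋₂=1):
  k=0: a=5, p=5, q=1
  k=1: a=2, p=11, q=2
  k=2: a=2, p=27, q=5

27/5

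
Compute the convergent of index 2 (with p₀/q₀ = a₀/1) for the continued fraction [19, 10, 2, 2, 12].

Using pₖ = aₖpₖ₋₁ + pₖ₋₂, qₖ = aₖqₖ₋₁ + qₖ₋₂ (with p₋₁=1, p₋₂=0, q₋₁=0, q₋₂=1):
  k=0: a=19, p=19, q=1
  k=1: a=10, p=191, q=10
  k=2: a=2, p=401, q=21

401/21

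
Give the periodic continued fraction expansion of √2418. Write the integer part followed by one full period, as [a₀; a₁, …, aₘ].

[49; 5, 1, 3, 2, 3, 1, 5, 98]

a₀ = ⌊√2418⌋ = 49.
With m₀=0, d₀=1 and mₖ₊₁ = dₖaₖ − mₖ, dₖ₊₁ = (n − mₖ₊₁²)/dₖ, aₖ₊₁ = ⌊(a₀+mₖ₊₁)/dₖ₊₁⌋:
  k=1: m=49, d=17, a=5
  k=2: m=36, d=66, a=1
  k=3: m=30, d=23, a=3
  k=4: m=39, d=39, a=2
  k=5: m=39, d=23, a=3
  k=6: m=30, d=66, a=1
  k=7: m=36, d=17, a=5
  k=8: m=49, d=1, a=98
d=1 and a=2a₀=98 at k=8, so the next step gives (m, d) = (49, 17) again — its k=1 value — and the period has length 8.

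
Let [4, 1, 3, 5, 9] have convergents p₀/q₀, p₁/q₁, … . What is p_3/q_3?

100/21

Using pₖ = aₖpₖ₋₁ + pₖ₋₂, qₖ = aₖqₖ₋₁ + qₖ₋₂ (with p₋₁=1, p₋₂=0, q₋₁=0, q₋₂=1):
  k=0: a=4, p=4, q=1
  k=1: a=1, p=5, q=1
  k=2: a=3, p=19, q=4
  k=3: a=5, p=100, q=21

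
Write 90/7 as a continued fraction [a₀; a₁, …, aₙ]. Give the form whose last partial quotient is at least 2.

[12; 1, 6]

90 = 12*7 + 6
7 = 1*6 + 1
6 = 6*1 + 0  (stop)
So 90/7 = [12; 1, 6].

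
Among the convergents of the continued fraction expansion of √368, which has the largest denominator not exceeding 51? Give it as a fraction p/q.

√368 = [19; 5, 2, 5, 38, …] (period length 4).
Convergents:
  p_0/q_0 = 19/1
  p_1/q_1 = 96/5
  p_2/q_2 = 211/11
  p_3/q_3 = 1151/60
q_2 = 11 ≤ 51 < 60 = q_3, so the answer is 211/11.

211/11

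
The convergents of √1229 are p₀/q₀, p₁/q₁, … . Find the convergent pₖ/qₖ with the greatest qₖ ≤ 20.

631/18

√1229 = [35; 17, 1, 1, 17, 70, …] (period length 5).
Convergents:
  p_0/q_0 = 35/1
  p_1/q_1 = 596/17
  p_2/q_2 = 631/18
  p_3/q_3 = 1227/35
q_2 = 18 ≤ 20 < 35 = q_3, so the answer is 631/18.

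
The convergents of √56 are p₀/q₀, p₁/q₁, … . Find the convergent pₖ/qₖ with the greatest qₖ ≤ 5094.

13455/1798

√56 = [7; 2, 14, …] (period length 2).
Convergents:
  p_0/q_0 = 7/1
  p_1/q_1 = 15/2
  p_2/q_2 = 217/29
  p_3/q_3 = 449/60
  p_4/q_4 = 6503/869
  p_5/q_5 = 13455/1798
  p_6/q_6 = 194873/26041
q_5 = 1798 ≤ 5094 < 26041 = q_6, so the answer is 13455/1798.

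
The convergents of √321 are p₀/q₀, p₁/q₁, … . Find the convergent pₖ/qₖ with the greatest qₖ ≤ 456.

√321 = [17; 1, 10, 1, 34, …] (period length 4).
Convergents:
  p_0/q_0 = 17/1
  p_1/q_1 = 18/1
  p_2/q_2 = 197/11
  p_3/q_3 = 215/12
  p_4/q_4 = 7507/419
  p_5/q_5 = 7722/431
  p_6/q_6 = 84727/4729
q_5 = 431 ≤ 456 < 4729 = q_6, so the answer is 7722/431.

7722/431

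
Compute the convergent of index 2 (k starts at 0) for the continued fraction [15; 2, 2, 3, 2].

77/5

Using pₖ = aₖpₖ₋₁ + pₖ₋₂, qₖ = aₖqₖ₋₁ + qₖ₋₂ (with p₋₁=1, p₋₂=0, q₋₁=0, q₋₂=1):
  k=0: a=15, p=15, q=1
  k=1: a=2, p=31, q=2
  k=2: a=2, p=77, q=5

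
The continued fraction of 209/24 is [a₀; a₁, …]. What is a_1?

1

209 = 8·24 + 17   →  a_0 = 8
24 = 1·17 + 7   →  a_1 = 1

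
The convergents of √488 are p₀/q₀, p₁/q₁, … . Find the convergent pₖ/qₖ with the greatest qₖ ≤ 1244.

√488 = [22; 11, 44, …] (period length 2).
Convergents:
  p_0/q_0 = 22/1
  p_1/q_1 = 243/11
  p_2/q_2 = 10714/485
  p_3/q_3 = 118097/5346
q_2 = 485 ≤ 1244 < 5346 = q_3, so the answer is 10714/485.

10714/485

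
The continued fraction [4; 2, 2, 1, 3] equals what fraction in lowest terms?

Fold from the inside: start with 3/1.
  1 + 1/3 = 4/3
  2 + 3/4 = 11/4
  2 + 4/11 = 26/11
  4 + 11/26 = 115/26

115/26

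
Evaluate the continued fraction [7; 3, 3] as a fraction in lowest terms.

Using pₖ = aₖpₖ₋₁ + pₖ₋₂ and qₖ = aₖqₖ₋₁ + qₖ₋₂:
  k=0: a=7, p=7, q=1
  k=1: a=3, p=22, q=3
  k=2: a=3, p=73, q=10

73/10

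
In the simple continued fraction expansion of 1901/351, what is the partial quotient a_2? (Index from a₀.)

1901 = 5·351 + 146   →  a_0 = 5
351 = 2·146 + 59   →  a_1 = 2
146 = 2·59 + 28   →  a_2 = 2

2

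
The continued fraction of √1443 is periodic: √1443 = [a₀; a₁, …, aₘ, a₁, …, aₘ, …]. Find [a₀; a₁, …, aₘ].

[37; 1, 74]

a₀ = ⌊√1443⌋ = 37.
With m₀=0, d₀=1 and mₖ₊₁ = dₖaₖ − mₖ, dₖ₊₁ = (n − mₖ₊₁²)/dₖ, aₖ₊₁ = ⌊(a₀+mₖ₊₁)/dₖ₊₁⌋:
  k=1: m=37, d=74, a=1
  k=2: m=37, d=1, a=74
d=1 and a=2a₀=74 at k=2, so the next step gives (m, d) = (37, 74) again — its k=1 value — and the period has length 2.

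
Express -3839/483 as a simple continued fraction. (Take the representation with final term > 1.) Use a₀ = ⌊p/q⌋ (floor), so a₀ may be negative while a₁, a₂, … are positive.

[-8; 19, 3, 8]

-3839 = -8*483 + 25
483 = 19*25 + 8
25 = 3*8 + 1
8 = 8*1 + 0  (stop)
So -3839/483 = [-8; 19, 3, 8].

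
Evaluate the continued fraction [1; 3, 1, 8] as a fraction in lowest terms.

44/35

Fold from the inside: start with 8/1.
  1 + 1/8 = 9/8
  3 + 8/9 = 35/9
  1 + 9/35 = 44/35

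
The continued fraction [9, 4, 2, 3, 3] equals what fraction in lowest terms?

941/102

Using pₖ = aₖpₖ₋₁ + pₖ₋₂ and qₖ = aₖqₖ₋₁ + qₖ₋₂:
  k=0: a=9, p=9, q=1
  k=1: a=4, p=37, q=4
  k=2: a=2, p=83, q=9
  k=3: a=3, p=286, q=31
  k=4: a=3, p=941, q=102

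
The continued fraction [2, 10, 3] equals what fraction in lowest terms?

Fold from the inside: start with 3/1.
  10 + 1/3 = 31/3
  2 + 3/31 = 65/31

65/31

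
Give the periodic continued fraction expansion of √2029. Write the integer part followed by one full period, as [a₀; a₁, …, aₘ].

[45; 22, 1, 1, 22, 90]

a₀ = ⌊√2029⌋ = 45.
With m₀=0, d₀=1 and mₖ₊₁ = dₖaₖ − mₖ, dₖ₊₁ = (n − mₖ₊₁²)/dₖ, aₖ₊₁ = ⌊(a₀+mₖ₊₁)/dₖ₊₁⌋:
  k=1: m=45, d=4, a=22
  k=2: m=43, d=45, a=1
  k=3: m=2, d=45, a=1
  k=4: m=43, d=4, a=22
  k=5: m=45, d=1, a=90
d=1 and a=2a₀=90 at k=5, so the next step gives (m, d) = (45, 4) again — its k=1 value — and the period has length 5.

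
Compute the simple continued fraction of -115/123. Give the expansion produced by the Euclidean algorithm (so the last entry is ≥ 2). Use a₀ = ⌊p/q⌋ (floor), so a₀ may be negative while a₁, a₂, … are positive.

[-1; 15, 2, 1, 2]

-115 = -1·123 + 8
123 = 15·8 + 3
8 = 2·3 + 2
3 = 1·2 + 1
2 = 2·1 + 0  (stop)
So -115/123 = [-1; 15, 2, 1, 2].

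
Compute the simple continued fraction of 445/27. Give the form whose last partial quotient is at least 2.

445 = 16·27 + 13
27 = 2·13 + 1
13 = 13·1 + 0  (stop)
So 445/27 = [16; 2, 13].

[16; 2, 13]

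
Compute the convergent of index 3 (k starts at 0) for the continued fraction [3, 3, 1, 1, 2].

23/7

Using pₖ = aₖpₖ₋₁ + pₖ₋₂, qₖ = aₖqₖ₋₁ + qₖ₋₂ (with p₋₁=1, p₋₂=0, q₋₁=0, q₋₂=1):
  k=0: a=3, p=3, q=1
  k=1: a=3, p=10, q=3
  k=2: a=1, p=13, q=4
  k=3: a=1, p=23, q=7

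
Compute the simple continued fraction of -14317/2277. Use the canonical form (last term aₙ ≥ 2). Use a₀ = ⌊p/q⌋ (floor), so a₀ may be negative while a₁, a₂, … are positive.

-14317 = -7*2277 + 1622
2277 = 1*1622 + 655
1622 = 2*655 + 312
655 = 2*312 + 31
312 = 10*31 + 2
31 = 15*2 + 1
2 = 2*1 + 0  (stop)
So -14317/2277 = [-7; 1, 2, 2, 10, 15, 2].

[-7; 1, 2, 2, 10, 15, 2]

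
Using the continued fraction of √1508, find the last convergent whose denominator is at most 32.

√1508 = [38; 1, 4, 1, 76, …] (period length 4).
Convergents:
  p_0/q_0 = 38/1
  p_1/q_1 = 39/1
  p_2/q_2 = 194/5
  p_3/q_3 = 233/6
  p_4/q_4 = 17902/461
q_3 = 6 ≤ 32 < 461 = q_4, so the answer is 233/6.

233/6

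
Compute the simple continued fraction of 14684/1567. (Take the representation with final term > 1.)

14684 = 9*1567 + 581
1567 = 2*581 + 405
581 = 1*405 + 176
405 = 2*176 + 53
176 = 3*53 + 17
53 = 3*17 + 2
17 = 8*2 + 1
2 = 2*1 + 0  (stop)
So 14684/1567 = [9; 2, 1, 2, 3, 3, 8, 2].

[9; 2, 1, 2, 3, 3, 8, 2]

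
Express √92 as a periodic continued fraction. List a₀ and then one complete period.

a₀ = ⌊√92⌋ = 9.

[9; 1, 1, 2, 4, 2, 1, 1, 18]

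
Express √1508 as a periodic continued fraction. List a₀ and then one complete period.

[38; 1, 4, 1, 76]

a₀ = ⌊√1508⌋ = 38.
With m₀=0, d₀=1 and mₖ₊₁ = dₖaₖ − mₖ, dₖ₊₁ = (n − mₖ₊₁²)/dₖ, aₖ₊₁ = ⌊(a₀+mₖ₊₁)/dₖ₊₁⌋:
  k=1: m=38, d=64, a=1
  k=2: m=26, d=13, a=4
  k=3: m=26, d=64, a=1
  k=4: m=38, d=1, a=76
d=1 and a=2a₀=76 at k=4, so the next step gives (m, d) = (38, 64) again — its k=1 value — and the period has length 4.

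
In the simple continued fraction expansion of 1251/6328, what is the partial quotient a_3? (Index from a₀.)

7

1251 = 0·6328 + 1251   →  a_0 = 0
6328 = 5·1251 + 73   →  a_1 = 5
1251 = 17·73 + 10   →  a_2 = 17
73 = 7·10 + 3   →  a_3 = 7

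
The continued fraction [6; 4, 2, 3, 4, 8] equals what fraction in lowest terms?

Fold from the inside: start with 8/1.
  4 + 1/8 = 33/8
  3 + 8/33 = 107/33
  2 + 33/107 = 247/107
  4 + 107/247 = 1095/247
  6 + 247/1095 = 6817/1095

6817/1095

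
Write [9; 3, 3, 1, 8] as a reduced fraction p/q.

Fold from the inside: start with 8/1.
  1 + 1/8 = 9/8
  3 + 8/9 = 35/9
  3 + 9/35 = 114/35
  9 + 35/114 = 1061/114

1061/114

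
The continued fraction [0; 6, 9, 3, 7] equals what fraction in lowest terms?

205/1252

Fold from the inside: start with 7/1.
  3 + 1/7 = 22/7
  9 + 7/22 = 205/22
  6 + 22/205 = 1252/205
  0 + 205/1252 = 205/1252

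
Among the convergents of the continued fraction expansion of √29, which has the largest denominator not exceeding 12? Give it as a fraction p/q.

27/5

√29 = [5; 2, 1, 1, 2, 10, …] (period length 5).
Convergents:
  p_0/q_0 = 5/1
  p_1/q_1 = 11/2
  p_2/q_2 = 16/3
  p_3/q_3 = 27/5
  p_4/q_4 = 70/13
q_3 = 5 ≤ 12 < 13 = q_4, so the answer is 27/5.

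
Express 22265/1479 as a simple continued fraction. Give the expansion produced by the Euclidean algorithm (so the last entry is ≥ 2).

[15; 18, 2, 19, 2]

22265 = 15*1479 + 80
1479 = 18*80 + 39
80 = 2*39 + 2
39 = 19*2 + 1
2 = 2*1 + 0  (stop)
So 22265/1479 = [15; 18, 2, 19, 2].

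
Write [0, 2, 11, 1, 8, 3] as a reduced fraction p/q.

Using pₖ = aₖpₖ₋₁ + pₖ₋₂ and qₖ = aₖqₖ₋₁ + qₖ₋₂:
  k=0: a=0, p=0, q=1
  k=1: a=2, p=1, q=2
  k=2: a=11, p=11, q=23
  k=3: a=1, p=12, q=25
  k=4: a=8, p=107, q=223
  k=5: a=3, p=333, q=694

333/694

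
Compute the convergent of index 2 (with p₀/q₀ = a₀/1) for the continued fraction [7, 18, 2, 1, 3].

Using pₖ = aₖpₖ₋₁ + pₖ₋₂, qₖ = aₖqₖ₋₁ + qₖ₋₂ (with p₋₁=1, p₋₂=0, q₋₁=0, q₋₂=1):
  k=0: a=7, p=7, q=1
  k=1: a=18, p=127, q=18
  k=2: a=2, p=261, q=37

261/37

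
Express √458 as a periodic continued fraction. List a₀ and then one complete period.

a₀ = ⌊√458⌋ = 21.
With m₀=0, d₀=1 and mₖ₊₁ = dₖaₖ − mₖ, dₖ₊₁ = (n − mₖ₊₁²)/dₖ, aₖ₊₁ = ⌊(a₀+mₖ₊₁)/dₖ₊₁⌋:
  k=1: m=21, d=17, a=2
  k=2: m=13, d=17, a=2
  k=3: m=21, d=1, a=42
d=1 and a=2a₀=42 at k=3, so the next step gives (m, d) = (21, 17) again — its k=1 value — and the period has length 3.

[21; 2, 2, 42]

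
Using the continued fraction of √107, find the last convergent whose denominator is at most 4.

31/3

√107 = [10; 2, 1, 9, 1, 2, 20, …] (period length 6).
Convergents:
  p_0/q_0 = 10/1
  p_1/q_1 = 21/2
  p_2/q_2 = 31/3
  p_3/q_3 = 300/29
q_2 = 3 ≤ 4 < 29 = q_3, so the answer is 31/3.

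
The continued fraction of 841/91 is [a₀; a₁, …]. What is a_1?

841 = 9·91 + 22   →  a_0 = 9
91 = 4·22 + 3   →  a_1 = 4

4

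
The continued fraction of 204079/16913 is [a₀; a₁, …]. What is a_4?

1

204079 = 12·16913 + 1123   →  a_0 = 12
16913 = 15·1123 + 68   →  a_1 = 15
1123 = 16·68 + 35   →  a_2 = 16
68 = 1·35 + 33   →  a_3 = 1
35 = 1·33 + 2   →  a_4 = 1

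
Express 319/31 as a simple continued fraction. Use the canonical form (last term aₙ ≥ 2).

319 = 10*31 + 9
31 = 3*9 + 4
9 = 2*4 + 1
4 = 4*1 + 0  (stop)
So 319/31 = [10; 3, 2, 4].

[10; 3, 2, 4]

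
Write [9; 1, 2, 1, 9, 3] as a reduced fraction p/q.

Fold from the inside: start with 3/1.
  9 + 1/3 = 28/3
  1 + 3/28 = 31/28
  2 + 28/31 = 90/31
  1 + 31/90 = 121/90
  9 + 90/121 = 1179/121

1179/121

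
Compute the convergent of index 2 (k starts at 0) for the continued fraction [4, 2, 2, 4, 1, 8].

22/5

Using pₖ = aₖpₖ₋₁ + pₖ₋₂, qₖ = aₖqₖ₋₁ + qₖ₋₂ (with p₋₁=1, p₋₂=0, q₋₁=0, q₋₂=1):
  k=0: a=4, p=4, q=1
  k=1: a=2, p=9, q=2
  k=2: a=2, p=22, q=5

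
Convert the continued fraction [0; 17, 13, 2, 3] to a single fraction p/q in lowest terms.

Fold from the inside: start with 3/1.
  2 + 1/3 = 7/3
  13 + 3/7 = 94/7
  17 + 7/94 = 1605/94
  0 + 94/1605 = 94/1605

94/1605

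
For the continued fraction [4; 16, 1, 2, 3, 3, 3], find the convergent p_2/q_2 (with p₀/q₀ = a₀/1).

Using pₖ = aₖpₖ₋₁ + pₖ₋₂, qₖ = aₖqₖ₋₁ + qₖ₋₂ (with p₋₁=1, p₋₂=0, q₋₁=0, q₋₂=1):
  k=0: a=4, p=4, q=1
  k=1: a=16, p=65, q=16
  k=2: a=1, p=69, q=17

69/17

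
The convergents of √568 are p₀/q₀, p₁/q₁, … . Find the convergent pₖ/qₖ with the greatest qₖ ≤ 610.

6840/287

√568 = [23; 1, 4, 1, 46, …] (period length 4).
Convergents:
  p_0/q_0 = 23/1
  p_1/q_1 = 24/1
  p_2/q_2 = 119/5
  p_3/q_3 = 143/6
  p_4/q_4 = 6697/281
  p_5/q_5 = 6840/287
  p_6/q_6 = 34057/1429
q_5 = 287 ≤ 610 < 1429 = q_6, so the answer is 6840/287.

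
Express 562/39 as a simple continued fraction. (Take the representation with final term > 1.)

[14; 2, 2, 3, 2]

562 = 14*39 + 16
39 = 2*16 + 7
16 = 2*7 + 2
7 = 3*2 + 1
2 = 2*1 + 0  (stop)
So 562/39 = [14; 2, 2, 3, 2].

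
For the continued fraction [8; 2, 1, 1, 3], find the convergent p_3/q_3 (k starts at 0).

42/5

Using pₖ = aₖpₖ₋₁ + pₖ₋₂, qₖ = aₖqₖ₋₁ + qₖ₋₂ (with p₋₁=1, p₋₂=0, q₋₁=0, q₋₂=1):
  k=0: a=8, p=8, q=1
  k=1: a=2, p=17, q=2
  k=2: a=1, p=25, q=3
  k=3: a=1, p=42, q=5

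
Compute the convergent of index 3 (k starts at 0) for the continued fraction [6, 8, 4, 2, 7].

Using pₖ = aₖpₖ₋₁ + pₖ₋₂, qₖ = aₖqₖ₋₁ + qₖ₋₂ (with p₋₁=1, p₋₂=0, q₋₁=0, q₋₂=1):
  k=0: a=6, p=6, q=1
  k=1: a=8, p=49, q=8
  k=2: a=4, p=202, q=33
  k=3: a=2, p=453, q=74

453/74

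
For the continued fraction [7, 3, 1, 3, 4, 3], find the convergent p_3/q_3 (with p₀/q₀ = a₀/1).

Using pₖ = aₖpₖ₋₁ + pₖ₋₂, qₖ = aₖqₖ₋₁ + qₖ₋₂ (with p₋₁=1, p₋₂=0, q₋₁=0, q₋₂=1):
  k=0: a=7, p=7, q=1
  k=1: a=3, p=22, q=3
  k=2: a=1, p=29, q=4
  k=3: a=3, p=109, q=15

109/15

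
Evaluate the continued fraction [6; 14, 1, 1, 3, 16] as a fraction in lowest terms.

Fold from the inside: start with 16/1.
  3 + 1/16 = 49/16
  1 + 16/49 = 65/49
  1 + 49/65 = 114/65
  14 + 65/114 = 1661/114
  6 + 114/1661 = 10080/1661

10080/1661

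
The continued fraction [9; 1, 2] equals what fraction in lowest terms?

Fold from the inside: start with 2/1.
  1 + 1/2 = 3/2
  9 + 2/3 = 29/3

29/3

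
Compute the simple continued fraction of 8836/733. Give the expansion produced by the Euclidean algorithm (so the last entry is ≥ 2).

[12; 18, 3, 13]

8836 = 12×733 + 40
733 = 18×40 + 13
40 = 3×13 + 1
13 = 13×1 + 0  (stop)
So 8836/733 = [12; 18, 3, 13].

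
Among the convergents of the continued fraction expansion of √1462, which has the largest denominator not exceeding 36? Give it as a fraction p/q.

√1462 = [38; 4, 4, 4, 76, …] (period length 4).
Convergents:
  p_0/q_0 = 38/1
  p_1/q_1 = 153/4
  p_2/q_2 = 650/17
  p_3/q_3 = 2753/72
q_2 = 17 ≤ 36 < 72 = q_3, so the answer is 650/17.

650/17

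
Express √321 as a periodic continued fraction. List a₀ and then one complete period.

a₀ = ⌊√321⌋ = 17.
With m₀=0, d₀=1 and mₖ₊₁ = dₖaₖ − mₖ, dₖ₊₁ = (n − mₖ₊₁²)/dₖ, aₖ₊₁ = ⌊(a₀+mₖ₊₁)/dₖ₊₁⌋:
  k=1: m=17, d=32, a=1
  k=2: m=15, d=3, a=10
  k=3: m=15, d=32, a=1
  k=4: m=17, d=1, a=34
d=1 and a=2a₀=34 at k=4, so the next step gives (m, d) = (17, 32) again — its k=1 value — and the period has length 4.

[17; 1, 10, 1, 34]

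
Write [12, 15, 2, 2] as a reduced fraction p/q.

Using pₖ = aₖpₖ₋₁ + pₖ₋₂ and qₖ = aₖqₖ₋₁ + qₖ₋₂:
  k=0: a=12, p=12, q=1
  k=1: a=15, p=181, q=15
  k=2: a=2, p=374, q=31
  k=3: a=2, p=929, q=77

929/77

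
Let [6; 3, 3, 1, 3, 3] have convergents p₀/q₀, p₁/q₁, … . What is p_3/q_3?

82/13

Using pₖ = aₖpₖ₋₁ + pₖ₋₂, qₖ = aₖqₖ₋₁ + qₖ₋₂ (with p₋₁=1, p₋₂=0, q₋₁=0, q₋₂=1):
  k=0: a=6, p=6, q=1
  k=1: a=3, p=19, q=3
  k=2: a=3, p=63, q=10
  k=3: a=1, p=82, q=13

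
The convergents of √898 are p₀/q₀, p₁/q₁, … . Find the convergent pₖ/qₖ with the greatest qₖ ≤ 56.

899/30

√898 = [29; 1, 28, 1, 58, …] (period length 4).
Convergents:
  p_0/q_0 = 29/1
  p_1/q_1 = 30/1
  p_2/q_2 = 869/29
  p_3/q_3 = 899/30
  p_4/q_4 = 53011/1769
q_3 = 30 ≤ 56 < 1769 = q_4, so the answer is 899/30.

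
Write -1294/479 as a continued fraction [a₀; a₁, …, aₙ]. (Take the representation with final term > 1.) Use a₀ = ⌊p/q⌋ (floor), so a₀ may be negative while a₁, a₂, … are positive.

-1294 = -3·479 + 143
479 = 3·143 + 50
143 = 2·50 + 43
50 = 1·43 + 7
43 = 6·7 + 1
7 = 7·1 + 0  (stop)
So -1294/479 = [-3; 3, 2, 1, 6, 7].

[-3; 3, 2, 1, 6, 7]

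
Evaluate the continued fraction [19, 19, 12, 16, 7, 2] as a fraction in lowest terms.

Fold from the inside: start with 2/1.
  7 + 1/2 = 15/2
  16 + 2/15 = 242/15
  12 + 15/242 = 2919/242
  19 + 242/2919 = 55703/2919
  19 + 2919/55703 = 1061276/55703

1061276/55703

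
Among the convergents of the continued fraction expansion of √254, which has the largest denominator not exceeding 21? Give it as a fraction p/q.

√254 = [15; 1, 14, 1, 30, …] (period length 4).
Convergents:
  p_0/q_0 = 15/1
  p_1/q_1 = 16/1
  p_2/q_2 = 239/15
  p_3/q_3 = 255/16
  p_4/q_4 = 7889/495
q_3 = 16 ≤ 21 < 495 = q_4, so the answer is 255/16.

255/16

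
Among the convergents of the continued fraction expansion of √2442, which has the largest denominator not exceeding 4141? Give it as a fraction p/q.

117315/2374

√2442 = [49; 2, 2, 2, 98, …] (period length 4).
Convergents:
  p_0/q_0 = 49/1
  p_1/q_1 = 99/2
  p_2/q_2 = 247/5
  p_3/q_3 = 593/12
  p_4/q_4 = 58361/1181
  p_5/q_5 = 117315/2374
  p_6/q_6 = 292991/5929
q_5 = 2374 ≤ 4141 < 5929 = q_6, so the answer is 117315/2374.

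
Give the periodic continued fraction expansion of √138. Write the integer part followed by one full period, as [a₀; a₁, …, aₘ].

a₀ = ⌊√138⌋ = 11.
With m₀=0, d₀=1 and mₖ₊₁ = dₖaₖ − mₖ, dₖ₊₁ = (n − mₖ₊₁²)/dₖ, aₖ₊₁ = ⌊(a₀+mₖ₊₁)/dₖ₊₁⌋:
  k=1: m=11, d=17, a=1
  k=2: m=6, d=6, a=2
  k=3: m=6, d=17, a=1
  k=4: m=11, d=1, a=22
d=1 and a=2a₀=22 at k=4, so the next step gives (m, d) = (11, 17) again — its k=1 value — and the period has length 4.

[11; 1, 2, 1, 22]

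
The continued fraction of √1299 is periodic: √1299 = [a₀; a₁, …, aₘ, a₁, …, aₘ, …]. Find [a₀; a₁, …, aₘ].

a₀ = ⌊√1299⌋ = 36.
With m₀=0, d₀=1 and mₖ₊₁ = dₖaₖ − mₖ, dₖ₊₁ = (n − mₖ₊₁²)/dₖ, aₖ₊₁ = ⌊(a₀+mₖ₊₁)/dₖ₊₁⌋:
  k=1: m=36, d=3, a=24
  k=2: m=36, d=1, a=72
d=1 and a=2a₀=72 at k=2, so the next step gives (m, d) = (36, 3) again — its k=1 value — and the period has length 2.

[36; 24, 72]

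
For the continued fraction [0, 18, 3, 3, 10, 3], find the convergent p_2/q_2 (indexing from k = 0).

Using pₖ = aₖpₖ₋₁ + pₖ₋₂, qₖ = aₖqₖ₋₁ + qₖ₋₂ (with p₋₁=1, p₋₂=0, q₋₁=0, q₋₂=1):
  k=0: a=0, p=0, q=1
  k=1: a=18, p=1, q=18
  k=2: a=3, p=3, q=55

3/55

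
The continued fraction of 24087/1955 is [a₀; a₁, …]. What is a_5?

1

24087 = 12·1955 + 627   →  a_0 = 12
1955 = 3·627 + 74   →  a_1 = 3
627 = 8·74 + 35   →  a_2 = 8
74 = 2·35 + 4   →  a_3 = 2
35 = 8·4 + 3   →  a_4 = 8
4 = 1·3 + 1   →  a_5 = 1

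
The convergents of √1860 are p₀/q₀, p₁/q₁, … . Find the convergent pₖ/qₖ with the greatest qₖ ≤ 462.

√1860 = [43; 7, 1, 4, 1, 7, 86, …] (period length 6).
Convergents:
  p_0/q_0 = 43/1
  p_1/q_1 = 302/7
  p_2/q_2 = 345/8
  p_3/q_3 = 1682/39
  p_4/q_4 = 2027/47
  p_5/q_5 = 15871/368
  p_6/q_6 = 1366933/31695
q_5 = 368 ≤ 462 < 31695 = q_6, so the answer is 15871/368.

15871/368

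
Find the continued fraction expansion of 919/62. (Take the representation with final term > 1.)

[14; 1, 4, 1, 1, 1, 3]

919 = 14×62 + 51
62 = 1×51 + 11
51 = 4×11 + 7
11 = 1×7 + 4
7 = 1×4 + 3
4 = 1×3 + 1
3 = 3×1 + 0  (stop)
So 919/62 = [14; 1, 4, 1, 1, 1, 3].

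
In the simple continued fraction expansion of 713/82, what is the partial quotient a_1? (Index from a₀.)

713 = 8·82 + 57   →  a_0 = 8
82 = 1·57 + 25   →  a_1 = 1

1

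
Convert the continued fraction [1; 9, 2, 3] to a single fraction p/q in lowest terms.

73/66

Fold from the inside: start with 3/1.
  2 + 1/3 = 7/3
  9 + 3/7 = 66/7
  1 + 7/66 = 73/66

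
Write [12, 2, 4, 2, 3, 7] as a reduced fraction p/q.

6262/503

Using pₖ = aₖpₖ₋₁ + pₖ₋₂ and qₖ = aₖqₖ₋₁ + qₖ₋₂:
  k=0: a=12, p=12, q=1
  k=1: a=2, p=25, q=2
  k=2: a=4, p=112, q=9
  k=3: a=2, p=249, q=20
  k=4: a=3, p=859, q=69
  k=5: a=7, p=6262, q=503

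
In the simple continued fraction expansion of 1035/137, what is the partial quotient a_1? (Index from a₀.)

1035 = 7·137 + 76   →  a_0 = 7
137 = 1·76 + 61   →  a_1 = 1

1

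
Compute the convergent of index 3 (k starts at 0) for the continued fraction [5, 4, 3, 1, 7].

89/17

Using pₖ = aₖpₖ₋₁ + pₖ₋₂, qₖ = aₖqₖ₋₁ + qₖ₋₂ (with p₋₁=1, p₋₂=0, q₋₁=0, q₋₂=1):
  k=0: a=5, p=5, q=1
  k=1: a=4, p=21, q=4
  k=2: a=3, p=68, q=13
  k=3: a=1, p=89, q=17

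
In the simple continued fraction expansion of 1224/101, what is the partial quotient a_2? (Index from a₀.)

2

1224 = 12·101 + 12   →  a_0 = 12
101 = 8·12 + 5   →  a_1 = 8
12 = 2·5 + 2   →  a_2 = 2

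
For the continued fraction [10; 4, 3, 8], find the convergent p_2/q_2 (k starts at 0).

Using pₖ = aₖpₖ₋₁ + pₖ₋₂, qₖ = aₖqₖ₋₁ + qₖ₋₂ (with p₋₁=1, p₋₂=0, q₋₁=0, q₋₂=1):
  k=0: a=10, p=10, q=1
  k=1: a=4, p=41, q=4
  k=2: a=3, p=133, q=13

133/13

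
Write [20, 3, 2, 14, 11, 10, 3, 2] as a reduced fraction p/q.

1647375/81203

Fold from the inside: start with 2/1.
  3 + 1/2 = 7/2
  10 + 2/7 = 72/7
  11 + 7/72 = 799/72
  14 + 72/799 = 11258/799
  2 + 799/11258 = 23315/11258
  3 + 11258/23315 = 81203/23315
  20 + 23315/81203 = 1647375/81203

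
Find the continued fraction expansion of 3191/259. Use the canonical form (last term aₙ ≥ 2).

[12; 3, 8, 3, 3]

3191 = 12*259 + 83
259 = 3*83 + 10
83 = 8*10 + 3
10 = 3*3 + 1
3 = 3*1 + 0  (stop)
So 3191/259 = [12; 3, 8, 3, 3].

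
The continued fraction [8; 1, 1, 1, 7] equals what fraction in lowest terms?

199/23

Fold from the inside: start with 7/1.
  1 + 1/7 = 8/7
  1 + 7/8 = 15/8
  1 + 8/15 = 23/15
  8 + 15/23 = 199/23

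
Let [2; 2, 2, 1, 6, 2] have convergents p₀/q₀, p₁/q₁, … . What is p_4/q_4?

Using pₖ = aₖpₖ₋₁ + pₖ₋₂, qₖ = aₖqₖ₋₁ + qₖ₋₂ (with p₋₁=1, p₋₂=0, q₋₁=0, q₋₂=1):
  k=0: a=2, p=2, q=1
  k=1: a=2, p=5, q=2
  k=2: a=2, p=12, q=5
  k=3: a=1, p=17, q=7
  k=4: a=6, p=114, q=47

114/47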